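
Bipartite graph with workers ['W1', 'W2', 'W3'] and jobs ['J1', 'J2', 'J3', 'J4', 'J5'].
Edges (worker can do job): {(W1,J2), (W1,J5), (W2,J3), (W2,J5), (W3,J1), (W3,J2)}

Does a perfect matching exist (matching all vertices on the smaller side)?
Yes, perfect matching exists (size 3)

Perfect matching: {(W1,J5), (W2,J3), (W3,J1)}
All 3 vertices on the smaller side are matched.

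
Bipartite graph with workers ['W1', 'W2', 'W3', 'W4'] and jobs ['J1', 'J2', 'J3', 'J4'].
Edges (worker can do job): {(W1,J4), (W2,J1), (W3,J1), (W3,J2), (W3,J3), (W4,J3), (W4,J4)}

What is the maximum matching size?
Maximum matching size = 4

Maximum matching: {(W1,J4), (W2,J1), (W3,J2), (W4,J3)}
Size: 4

This assigns 4 workers to 4 distinct jobs.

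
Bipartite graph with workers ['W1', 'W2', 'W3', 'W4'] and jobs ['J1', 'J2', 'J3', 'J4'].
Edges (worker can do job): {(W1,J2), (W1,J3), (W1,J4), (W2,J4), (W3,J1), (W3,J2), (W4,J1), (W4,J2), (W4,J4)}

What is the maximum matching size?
Maximum matching size = 4

Maximum matching: {(W1,J3), (W2,J4), (W3,J2), (W4,J1)}
Size: 4

This assigns 4 workers to 4 distinct jobs.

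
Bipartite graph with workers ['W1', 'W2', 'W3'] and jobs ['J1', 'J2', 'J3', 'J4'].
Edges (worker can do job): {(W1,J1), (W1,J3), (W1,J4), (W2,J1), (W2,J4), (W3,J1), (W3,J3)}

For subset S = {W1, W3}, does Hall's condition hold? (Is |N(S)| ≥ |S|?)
Yes: |N(S)| = 3, |S| = 2

Subset S = {W1, W3}
Neighbors N(S) = {J1, J3, J4}

|N(S)| = 3, |S| = 2
Hall's condition: |N(S)| ≥ |S| is satisfied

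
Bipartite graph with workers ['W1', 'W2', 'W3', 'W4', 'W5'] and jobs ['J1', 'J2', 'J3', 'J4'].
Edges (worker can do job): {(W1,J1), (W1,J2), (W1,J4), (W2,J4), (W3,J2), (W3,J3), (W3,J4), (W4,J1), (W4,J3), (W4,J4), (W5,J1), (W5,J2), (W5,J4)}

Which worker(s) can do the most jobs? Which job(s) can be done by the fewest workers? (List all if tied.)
Most versatile: W1, W3, W4, W5 (3 jobs); Least covered: J3 (2 workers)

Worker degrees (jobs they can do): W1:3, W2:1, W3:3, W4:3, W5:3
Job degrees (workers who can do it): J1:3, J2:3, J3:2, J4:5

Maximum worker degree is 3, achieved by: W1, W3, W4, W5
Minimum job degree is 2, achieved by: J3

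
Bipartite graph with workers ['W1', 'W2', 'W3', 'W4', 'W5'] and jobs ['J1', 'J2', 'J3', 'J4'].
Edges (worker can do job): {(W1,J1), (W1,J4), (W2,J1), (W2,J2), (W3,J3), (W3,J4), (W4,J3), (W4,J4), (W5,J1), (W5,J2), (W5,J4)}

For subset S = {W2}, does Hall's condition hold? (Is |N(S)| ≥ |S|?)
Yes: |N(S)| = 2, |S| = 1

Subset S = {W2}
Neighbors N(S) = {J1, J2}

|N(S)| = 2, |S| = 1
Hall's condition: |N(S)| ≥ |S| is satisfied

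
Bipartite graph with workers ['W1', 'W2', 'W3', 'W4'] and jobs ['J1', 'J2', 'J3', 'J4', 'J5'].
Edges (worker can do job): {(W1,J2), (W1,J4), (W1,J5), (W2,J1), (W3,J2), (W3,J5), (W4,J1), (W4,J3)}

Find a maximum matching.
Matching: {(W1,J4), (W2,J1), (W3,J5), (W4,J3)}

Maximum matching (size 4):
  W1 → J4
  W2 → J1
  W3 → J5
  W4 → J3

Each worker is assigned to at most one job, and each job to at most one worker.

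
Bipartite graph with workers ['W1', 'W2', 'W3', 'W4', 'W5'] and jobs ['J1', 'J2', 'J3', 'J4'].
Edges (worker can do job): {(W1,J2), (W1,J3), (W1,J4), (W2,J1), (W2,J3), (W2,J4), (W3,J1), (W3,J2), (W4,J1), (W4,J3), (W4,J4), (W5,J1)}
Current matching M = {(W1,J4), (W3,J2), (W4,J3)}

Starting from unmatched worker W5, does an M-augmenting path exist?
Yes: W5 → J1

An M-augmenting path alternates non-matching / matching edges, starting and ending at unmatched vertices.
Path: W5 → J1
(J1 is unmatched in M, so the path is augmenting.)
Flipping edges along this path would increase |M| from 3 to 4.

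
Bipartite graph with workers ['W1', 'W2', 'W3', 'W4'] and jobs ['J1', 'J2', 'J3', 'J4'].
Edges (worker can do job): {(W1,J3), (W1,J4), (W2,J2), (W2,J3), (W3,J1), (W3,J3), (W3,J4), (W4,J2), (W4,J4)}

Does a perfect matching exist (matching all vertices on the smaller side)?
Yes, perfect matching exists (size 4)

Perfect matching: {(W1,J3), (W2,J2), (W3,J1), (W4,J4)}
All 4 vertices on the smaller side are matched.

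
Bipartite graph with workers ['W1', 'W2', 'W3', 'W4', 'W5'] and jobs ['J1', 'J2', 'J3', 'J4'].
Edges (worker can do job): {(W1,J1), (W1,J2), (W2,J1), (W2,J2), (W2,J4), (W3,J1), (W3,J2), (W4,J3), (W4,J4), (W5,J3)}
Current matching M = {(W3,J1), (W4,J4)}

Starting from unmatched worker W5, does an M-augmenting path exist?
Yes: W5 → J3

An M-augmenting path alternates non-matching / matching edges, starting and ending at unmatched vertices.
Path: W5 → J3
(J3 is unmatched in M, so the path is augmenting.)
Flipping edges along this path would increase |M| from 2 to 3.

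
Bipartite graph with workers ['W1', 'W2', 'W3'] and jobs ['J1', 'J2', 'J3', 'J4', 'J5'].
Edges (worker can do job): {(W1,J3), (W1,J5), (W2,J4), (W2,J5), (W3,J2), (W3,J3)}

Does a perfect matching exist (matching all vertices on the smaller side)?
Yes, perfect matching exists (size 3)

Perfect matching: {(W1,J5), (W2,J4), (W3,J3)}
All 3 vertices on the smaller side are matched.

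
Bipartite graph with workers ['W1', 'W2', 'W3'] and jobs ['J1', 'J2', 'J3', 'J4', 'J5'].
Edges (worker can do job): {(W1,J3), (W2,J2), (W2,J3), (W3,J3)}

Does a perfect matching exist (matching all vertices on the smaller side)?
No, maximum matching has size 2 < 3

Maximum matching has size 2, need 3 for perfect matching.
Unmatched workers: ['W1']
Unmatched jobs: ['J5', 'J1', 'J4']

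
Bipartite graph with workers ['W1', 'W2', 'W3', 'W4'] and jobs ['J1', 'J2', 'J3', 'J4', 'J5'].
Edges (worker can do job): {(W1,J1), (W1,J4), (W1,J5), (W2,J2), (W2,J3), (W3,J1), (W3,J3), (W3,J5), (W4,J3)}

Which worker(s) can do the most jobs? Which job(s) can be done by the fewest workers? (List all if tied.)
Most versatile: W1, W3 (3 jobs); Least covered: J2, J4 (1 workers)

Worker degrees (jobs they can do): W1:3, W2:2, W3:3, W4:1
Job degrees (workers who can do it): J1:2, J2:1, J3:3, J4:1, J5:2

Maximum worker degree is 3, achieved by: W1, W3
Minimum job degree is 1, achieved by: J2, J4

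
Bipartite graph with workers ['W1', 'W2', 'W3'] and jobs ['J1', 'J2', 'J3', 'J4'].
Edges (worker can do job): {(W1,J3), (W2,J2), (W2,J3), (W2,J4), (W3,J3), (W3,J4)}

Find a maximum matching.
Matching: {(W1,J3), (W2,J2), (W3,J4)}

Maximum matching (size 3):
  W1 → J3
  W2 → J2
  W3 → J4

Each worker is assigned to at most one job, and each job to at most one worker.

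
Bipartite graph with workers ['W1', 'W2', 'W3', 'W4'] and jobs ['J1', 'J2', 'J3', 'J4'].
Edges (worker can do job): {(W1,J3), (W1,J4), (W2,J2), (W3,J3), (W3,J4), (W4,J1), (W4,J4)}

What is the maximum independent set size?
Maximum independent set = 4

By König's theorem:
- Min vertex cover = Max matching = 4
- Max independent set = Total vertices - Min vertex cover
- Max independent set = 8 - 4 = 4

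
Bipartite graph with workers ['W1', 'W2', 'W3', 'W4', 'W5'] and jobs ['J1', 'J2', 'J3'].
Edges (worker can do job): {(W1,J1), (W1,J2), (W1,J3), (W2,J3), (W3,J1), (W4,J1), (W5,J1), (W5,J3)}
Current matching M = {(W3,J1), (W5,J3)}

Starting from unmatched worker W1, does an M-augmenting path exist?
Yes: W1 → J2

An M-augmenting path alternates non-matching / matching edges, starting and ending at unmatched vertices.
Path: W1 → J2
(J2 is unmatched in M, so the path is augmenting.)
Flipping edges along this path would increase |M| from 2 to 3.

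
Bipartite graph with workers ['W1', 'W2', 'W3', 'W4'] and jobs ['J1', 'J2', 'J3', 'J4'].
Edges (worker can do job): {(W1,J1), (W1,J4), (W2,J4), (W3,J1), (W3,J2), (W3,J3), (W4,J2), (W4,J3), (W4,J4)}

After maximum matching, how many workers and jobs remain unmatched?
Unmatched: 0 workers, 0 jobs

Maximum matching size: 4
Workers: 4 total, 4 matched, 0 unmatched
Jobs: 4 total, 4 matched, 0 unmatched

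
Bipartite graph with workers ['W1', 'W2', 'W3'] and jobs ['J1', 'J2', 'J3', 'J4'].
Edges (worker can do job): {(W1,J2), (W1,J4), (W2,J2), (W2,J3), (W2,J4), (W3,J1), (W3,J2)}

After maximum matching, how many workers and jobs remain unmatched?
Unmatched: 0 workers, 1 jobs

Maximum matching size: 3
Workers: 3 total, 3 matched, 0 unmatched
Jobs: 4 total, 3 matched, 1 unmatched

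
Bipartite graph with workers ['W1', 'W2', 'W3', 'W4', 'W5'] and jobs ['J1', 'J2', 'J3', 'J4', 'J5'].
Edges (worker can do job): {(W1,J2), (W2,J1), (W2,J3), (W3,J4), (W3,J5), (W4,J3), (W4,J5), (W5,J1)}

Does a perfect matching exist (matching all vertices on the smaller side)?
Yes, perfect matching exists (size 5)

Perfect matching: {(W1,J2), (W2,J3), (W3,J4), (W4,J5), (W5,J1)}
All 5 vertices on the smaller side are matched.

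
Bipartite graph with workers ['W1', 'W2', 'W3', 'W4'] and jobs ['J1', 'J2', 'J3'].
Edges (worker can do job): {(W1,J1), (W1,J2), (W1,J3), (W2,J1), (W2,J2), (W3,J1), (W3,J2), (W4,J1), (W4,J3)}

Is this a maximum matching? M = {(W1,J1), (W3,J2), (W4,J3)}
Yes, size 3 is maximum

Proposed matching has size 3.
Maximum matching size for this graph: 3.

This is a maximum matching.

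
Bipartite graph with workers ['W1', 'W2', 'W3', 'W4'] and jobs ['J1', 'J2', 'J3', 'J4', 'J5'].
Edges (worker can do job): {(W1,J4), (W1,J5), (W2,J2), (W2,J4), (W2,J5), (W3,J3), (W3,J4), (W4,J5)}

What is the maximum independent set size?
Maximum independent set = 5

By König's theorem:
- Min vertex cover = Max matching = 4
- Max independent set = Total vertices - Min vertex cover
- Max independent set = 9 - 4 = 5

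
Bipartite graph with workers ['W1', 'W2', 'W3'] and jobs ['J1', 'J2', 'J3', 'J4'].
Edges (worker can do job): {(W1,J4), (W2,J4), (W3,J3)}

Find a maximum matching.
Matching: {(W1,J4), (W3,J3)}

Maximum matching (size 2):
  W1 → J4
  W3 → J3

Each worker is assigned to at most one job, and each job to at most one worker.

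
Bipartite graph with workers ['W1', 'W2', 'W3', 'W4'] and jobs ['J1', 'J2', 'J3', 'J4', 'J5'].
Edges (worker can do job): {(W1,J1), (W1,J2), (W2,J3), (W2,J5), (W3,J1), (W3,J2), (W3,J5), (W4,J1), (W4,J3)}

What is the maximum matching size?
Maximum matching size = 4

Maximum matching: {(W1,J2), (W2,J3), (W3,J5), (W4,J1)}
Size: 4

This assigns 4 workers to 4 distinct jobs.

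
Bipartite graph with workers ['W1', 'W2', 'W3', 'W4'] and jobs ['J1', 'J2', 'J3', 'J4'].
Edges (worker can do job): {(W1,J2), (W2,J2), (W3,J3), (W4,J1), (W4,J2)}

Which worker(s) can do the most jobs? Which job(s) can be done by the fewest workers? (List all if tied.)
Most versatile: W4 (2 jobs); Least covered: J4 (0 workers)

Worker degrees (jobs they can do): W1:1, W2:1, W3:1, W4:2
Job degrees (workers who can do it): J1:1, J2:3, J3:1, J4:0

Maximum worker degree is 2, achieved by: W4
Minimum job degree is 0, achieved by: J4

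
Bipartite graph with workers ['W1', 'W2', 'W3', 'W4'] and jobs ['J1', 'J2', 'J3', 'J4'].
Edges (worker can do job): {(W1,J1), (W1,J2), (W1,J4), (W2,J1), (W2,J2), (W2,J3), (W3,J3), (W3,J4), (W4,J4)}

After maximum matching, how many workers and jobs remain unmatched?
Unmatched: 0 workers, 0 jobs

Maximum matching size: 4
Workers: 4 total, 4 matched, 0 unmatched
Jobs: 4 total, 4 matched, 0 unmatched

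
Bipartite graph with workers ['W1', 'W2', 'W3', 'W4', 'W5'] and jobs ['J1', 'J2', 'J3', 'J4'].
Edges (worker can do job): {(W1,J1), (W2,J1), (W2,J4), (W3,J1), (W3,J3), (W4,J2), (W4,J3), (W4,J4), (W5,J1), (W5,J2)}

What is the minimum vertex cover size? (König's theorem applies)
Minimum vertex cover size = 4

By König's theorem: in bipartite graphs,
min vertex cover = max matching = 4

Maximum matching has size 4, so minimum vertex cover also has size 4.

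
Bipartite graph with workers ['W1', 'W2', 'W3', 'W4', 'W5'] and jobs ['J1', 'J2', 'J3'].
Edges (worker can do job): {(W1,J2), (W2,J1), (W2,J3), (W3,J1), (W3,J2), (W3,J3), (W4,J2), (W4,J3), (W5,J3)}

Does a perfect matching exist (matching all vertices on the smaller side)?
Yes, perfect matching exists (size 3)

Perfect matching: {(W2,J1), (W3,J2), (W5,J3)}
All 3 vertices on the smaller side are matched.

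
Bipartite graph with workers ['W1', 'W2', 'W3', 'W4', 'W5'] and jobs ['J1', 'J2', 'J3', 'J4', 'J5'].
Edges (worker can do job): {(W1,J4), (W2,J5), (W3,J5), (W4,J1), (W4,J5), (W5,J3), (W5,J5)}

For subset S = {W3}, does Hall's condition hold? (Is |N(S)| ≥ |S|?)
Yes: |N(S)| = 1, |S| = 1

Subset S = {W3}
Neighbors N(S) = {J5}

|N(S)| = 1, |S| = 1
Hall's condition: |N(S)| ≥ |S| is satisfied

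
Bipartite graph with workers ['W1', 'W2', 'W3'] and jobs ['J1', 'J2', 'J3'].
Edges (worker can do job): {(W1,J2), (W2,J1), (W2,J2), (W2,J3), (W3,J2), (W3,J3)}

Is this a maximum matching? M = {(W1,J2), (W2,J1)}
No, size 2 is not maximum

Proposed matching has size 2.
Maximum matching size for this graph: 3.

This is NOT maximum - can be improved to size 3.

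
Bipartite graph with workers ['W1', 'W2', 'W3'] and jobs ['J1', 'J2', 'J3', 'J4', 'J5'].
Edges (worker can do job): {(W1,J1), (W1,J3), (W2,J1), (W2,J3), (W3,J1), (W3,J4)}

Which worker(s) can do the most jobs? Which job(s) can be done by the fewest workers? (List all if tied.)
Most versatile: W1, W2, W3 (2 jobs); Least covered: J2, J5 (0 workers)

Worker degrees (jobs they can do): W1:2, W2:2, W3:2
Job degrees (workers who can do it): J1:3, J2:0, J3:2, J4:1, J5:0

Maximum worker degree is 2, achieved by: W1, W2, W3
Minimum job degree is 0, achieved by: J2, J5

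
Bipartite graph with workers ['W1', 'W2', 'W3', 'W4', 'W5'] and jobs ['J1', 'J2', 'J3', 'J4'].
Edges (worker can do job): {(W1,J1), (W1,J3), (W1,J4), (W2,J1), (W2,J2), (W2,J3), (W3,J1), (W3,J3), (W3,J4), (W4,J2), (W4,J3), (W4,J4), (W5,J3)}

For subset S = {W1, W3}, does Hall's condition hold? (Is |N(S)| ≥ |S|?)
Yes: |N(S)| = 3, |S| = 2

Subset S = {W1, W3}
Neighbors N(S) = {J1, J3, J4}

|N(S)| = 3, |S| = 2
Hall's condition: |N(S)| ≥ |S| is satisfied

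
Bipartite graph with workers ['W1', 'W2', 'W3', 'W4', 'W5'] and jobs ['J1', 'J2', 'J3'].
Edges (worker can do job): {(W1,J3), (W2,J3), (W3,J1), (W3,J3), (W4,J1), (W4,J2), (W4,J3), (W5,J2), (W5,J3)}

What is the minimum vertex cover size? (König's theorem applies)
Minimum vertex cover size = 3

By König's theorem: in bipartite graphs,
min vertex cover = max matching = 3

Maximum matching has size 3, so minimum vertex cover also has size 3.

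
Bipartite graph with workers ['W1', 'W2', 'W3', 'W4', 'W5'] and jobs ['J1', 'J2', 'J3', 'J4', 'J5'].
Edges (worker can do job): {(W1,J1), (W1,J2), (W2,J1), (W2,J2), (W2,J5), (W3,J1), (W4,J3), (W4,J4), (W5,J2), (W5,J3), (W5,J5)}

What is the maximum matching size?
Maximum matching size = 5

Maximum matching: {(W1,J2), (W2,J5), (W3,J1), (W4,J4), (W5,J3)}
Size: 5

This assigns 5 workers to 5 distinct jobs.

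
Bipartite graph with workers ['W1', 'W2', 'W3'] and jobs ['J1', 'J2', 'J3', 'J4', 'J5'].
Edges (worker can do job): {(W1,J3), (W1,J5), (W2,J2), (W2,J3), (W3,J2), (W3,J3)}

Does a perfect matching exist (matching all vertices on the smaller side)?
Yes, perfect matching exists (size 3)

Perfect matching: {(W1,J5), (W2,J2), (W3,J3)}
All 3 vertices on the smaller side are matched.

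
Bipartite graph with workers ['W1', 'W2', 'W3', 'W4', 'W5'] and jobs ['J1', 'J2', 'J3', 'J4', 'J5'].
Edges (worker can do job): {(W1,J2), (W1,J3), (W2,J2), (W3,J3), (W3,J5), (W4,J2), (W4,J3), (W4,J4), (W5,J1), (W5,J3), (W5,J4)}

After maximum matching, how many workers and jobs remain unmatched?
Unmatched: 0 workers, 0 jobs

Maximum matching size: 5
Workers: 5 total, 5 matched, 0 unmatched
Jobs: 5 total, 5 matched, 0 unmatched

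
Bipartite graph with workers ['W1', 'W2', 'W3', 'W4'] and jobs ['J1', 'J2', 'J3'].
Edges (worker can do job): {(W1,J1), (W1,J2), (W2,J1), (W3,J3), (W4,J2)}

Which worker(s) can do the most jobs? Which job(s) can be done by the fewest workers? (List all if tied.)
Most versatile: W1 (2 jobs); Least covered: J3 (1 workers)

Worker degrees (jobs they can do): W1:2, W2:1, W3:1, W4:1
Job degrees (workers who can do it): J1:2, J2:2, J3:1

Maximum worker degree is 2, achieved by: W1
Minimum job degree is 1, achieved by: J3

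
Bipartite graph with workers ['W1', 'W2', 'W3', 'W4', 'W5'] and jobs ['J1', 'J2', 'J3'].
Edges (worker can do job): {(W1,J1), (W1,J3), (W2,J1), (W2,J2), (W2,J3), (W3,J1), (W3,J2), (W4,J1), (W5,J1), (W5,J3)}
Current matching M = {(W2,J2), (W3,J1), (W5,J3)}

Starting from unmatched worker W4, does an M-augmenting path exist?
No augmenting path from W4

Alternating search from W4 reaches jobs: {J1, J2, J3}.
Every reachable job is already matched in M, and following those matched edges back to workers exposes no further unvisited jobs.
No M-augmenting path from W4 exists.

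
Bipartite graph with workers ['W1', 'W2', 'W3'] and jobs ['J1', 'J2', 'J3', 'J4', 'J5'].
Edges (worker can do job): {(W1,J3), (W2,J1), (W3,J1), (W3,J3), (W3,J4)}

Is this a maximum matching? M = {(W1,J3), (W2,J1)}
No, size 2 is not maximum

Proposed matching has size 2.
Maximum matching size for this graph: 3.

This is NOT maximum - can be improved to size 3.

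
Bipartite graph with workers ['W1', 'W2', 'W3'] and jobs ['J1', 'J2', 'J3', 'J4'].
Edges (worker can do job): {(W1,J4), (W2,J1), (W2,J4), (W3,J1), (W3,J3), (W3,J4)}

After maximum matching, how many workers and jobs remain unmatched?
Unmatched: 0 workers, 1 jobs

Maximum matching size: 3
Workers: 3 total, 3 matched, 0 unmatched
Jobs: 4 total, 3 matched, 1 unmatched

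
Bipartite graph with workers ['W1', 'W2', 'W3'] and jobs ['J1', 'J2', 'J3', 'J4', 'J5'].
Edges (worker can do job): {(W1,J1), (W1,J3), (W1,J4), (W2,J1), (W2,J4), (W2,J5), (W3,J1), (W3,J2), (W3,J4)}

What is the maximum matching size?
Maximum matching size = 3

Maximum matching: {(W1,J1), (W2,J5), (W3,J4)}
Size: 3

This assigns 3 workers to 3 distinct jobs.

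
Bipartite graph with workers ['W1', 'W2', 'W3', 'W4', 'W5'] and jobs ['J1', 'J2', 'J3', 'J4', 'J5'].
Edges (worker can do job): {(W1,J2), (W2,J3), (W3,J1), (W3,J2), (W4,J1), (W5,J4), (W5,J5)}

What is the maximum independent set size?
Maximum independent set = 6

By König's theorem:
- Min vertex cover = Max matching = 4
- Max independent set = Total vertices - Min vertex cover
- Max independent set = 10 - 4 = 6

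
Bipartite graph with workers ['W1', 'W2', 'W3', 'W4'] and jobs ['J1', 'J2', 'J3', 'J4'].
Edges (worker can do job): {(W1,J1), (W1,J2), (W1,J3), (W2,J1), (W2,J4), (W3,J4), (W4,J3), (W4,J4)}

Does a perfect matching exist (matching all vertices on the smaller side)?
Yes, perfect matching exists (size 4)

Perfect matching: {(W1,J2), (W2,J1), (W3,J4), (W4,J3)}
All 4 vertices on the smaller side are matched.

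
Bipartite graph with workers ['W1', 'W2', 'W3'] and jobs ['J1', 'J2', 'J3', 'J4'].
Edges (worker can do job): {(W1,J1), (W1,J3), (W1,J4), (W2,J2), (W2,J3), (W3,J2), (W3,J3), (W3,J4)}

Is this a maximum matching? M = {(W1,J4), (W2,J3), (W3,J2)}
Yes, size 3 is maximum

Proposed matching has size 3.
Maximum matching size for this graph: 3.

This is a maximum matching.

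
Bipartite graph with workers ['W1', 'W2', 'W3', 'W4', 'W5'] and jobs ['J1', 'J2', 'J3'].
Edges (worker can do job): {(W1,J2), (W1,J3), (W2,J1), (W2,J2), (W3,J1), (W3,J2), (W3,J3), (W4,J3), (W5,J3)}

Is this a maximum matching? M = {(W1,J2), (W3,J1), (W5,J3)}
Yes, size 3 is maximum

Proposed matching has size 3.
Maximum matching size for this graph: 3.

This is a maximum matching.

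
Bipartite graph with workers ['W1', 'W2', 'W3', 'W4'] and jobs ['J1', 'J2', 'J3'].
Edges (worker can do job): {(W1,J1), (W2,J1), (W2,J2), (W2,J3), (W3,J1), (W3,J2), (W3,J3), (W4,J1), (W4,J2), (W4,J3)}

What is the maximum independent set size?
Maximum independent set = 4

By König's theorem:
- Min vertex cover = Max matching = 3
- Max independent set = Total vertices - Min vertex cover
- Max independent set = 7 - 3 = 4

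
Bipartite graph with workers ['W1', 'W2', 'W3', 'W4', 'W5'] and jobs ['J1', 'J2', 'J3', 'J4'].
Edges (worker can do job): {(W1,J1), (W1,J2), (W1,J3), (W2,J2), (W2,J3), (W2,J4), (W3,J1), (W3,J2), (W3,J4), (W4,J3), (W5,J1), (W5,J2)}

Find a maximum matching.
Matching: {(W2,J4), (W3,J1), (W4,J3), (W5,J2)}

Maximum matching (size 4):
  W2 → J4
  W3 → J1
  W4 → J3
  W5 → J2

Each worker is assigned to at most one job, and each job to at most one worker.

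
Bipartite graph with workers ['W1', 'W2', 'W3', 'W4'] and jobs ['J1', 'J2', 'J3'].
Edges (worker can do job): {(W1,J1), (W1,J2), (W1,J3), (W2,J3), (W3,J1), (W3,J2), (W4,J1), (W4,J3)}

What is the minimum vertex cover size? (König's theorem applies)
Minimum vertex cover size = 3

By König's theorem: in bipartite graphs,
min vertex cover = max matching = 3

Maximum matching has size 3, so minimum vertex cover also has size 3.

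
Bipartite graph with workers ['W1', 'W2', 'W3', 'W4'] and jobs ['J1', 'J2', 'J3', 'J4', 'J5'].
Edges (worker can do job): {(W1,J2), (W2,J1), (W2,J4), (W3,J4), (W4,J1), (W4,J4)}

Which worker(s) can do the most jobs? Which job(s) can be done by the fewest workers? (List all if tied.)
Most versatile: W2, W4 (2 jobs); Least covered: J3, J5 (0 workers)

Worker degrees (jobs they can do): W1:1, W2:2, W3:1, W4:2
Job degrees (workers who can do it): J1:2, J2:1, J3:0, J4:3, J5:0

Maximum worker degree is 2, achieved by: W2, W4
Minimum job degree is 0, achieved by: J3, J5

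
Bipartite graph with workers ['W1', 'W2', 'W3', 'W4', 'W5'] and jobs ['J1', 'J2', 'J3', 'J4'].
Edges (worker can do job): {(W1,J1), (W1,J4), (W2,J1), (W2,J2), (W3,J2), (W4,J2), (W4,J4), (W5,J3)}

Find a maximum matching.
Matching: {(W1,J1), (W3,J2), (W4,J4), (W5,J3)}

Maximum matching (size 4):
  W1 → J1
  W3 → J2
  W4 → J4
  W5 → J3

Each worker is assigned to at most one job, and each job to at most one worker.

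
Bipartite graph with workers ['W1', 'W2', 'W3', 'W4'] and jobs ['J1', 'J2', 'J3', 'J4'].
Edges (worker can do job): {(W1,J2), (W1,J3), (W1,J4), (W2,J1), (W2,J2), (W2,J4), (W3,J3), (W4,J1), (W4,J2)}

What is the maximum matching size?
Maximum matching size = 4

Maximum matching: {(W1,J4), (W2,J1), (W3,J3), (W4,J2)}
Size: 4

This assigns 4 workers to 4 distinct jobs.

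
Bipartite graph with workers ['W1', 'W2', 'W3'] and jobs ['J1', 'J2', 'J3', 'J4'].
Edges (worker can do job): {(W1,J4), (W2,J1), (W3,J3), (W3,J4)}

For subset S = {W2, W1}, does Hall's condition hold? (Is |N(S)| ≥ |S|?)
Yes: |N(S)| = 2, |S| = 2

Subset S = {W2, W1}
Neighbors N(S) = {J1, J4}

|N(S)| = 2, |S| = 2
Hall's condition: |N(S)| ≥ |S| is satisfied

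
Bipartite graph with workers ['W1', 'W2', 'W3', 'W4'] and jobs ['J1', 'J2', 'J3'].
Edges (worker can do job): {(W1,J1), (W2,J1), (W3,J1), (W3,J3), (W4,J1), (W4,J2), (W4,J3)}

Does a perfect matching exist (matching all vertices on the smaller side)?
Yes, perfect matching exists (size 3)

Perfect matching: {(W1,J1), (W3,J3), (W4,J2)}
All 3 vertices on the smaller side are matched.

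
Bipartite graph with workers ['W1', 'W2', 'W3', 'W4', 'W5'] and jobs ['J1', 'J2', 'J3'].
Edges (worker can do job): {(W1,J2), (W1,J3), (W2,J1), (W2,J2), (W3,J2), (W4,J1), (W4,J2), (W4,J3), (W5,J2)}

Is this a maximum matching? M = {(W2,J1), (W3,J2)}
No, size 2 is not maximum

Proposed matching has size 2.
Maximum matching size for this graph: 3.

This is NOT maximum - can be improved to size 3.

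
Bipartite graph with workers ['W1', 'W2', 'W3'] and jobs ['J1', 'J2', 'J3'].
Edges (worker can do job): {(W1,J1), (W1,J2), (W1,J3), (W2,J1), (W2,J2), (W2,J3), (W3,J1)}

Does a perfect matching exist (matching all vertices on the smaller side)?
Yes, perfect matching exists (size 3)

Perfect matching: {(W1,J3), (W2,J2), (W3,J1)}
All 3 vertices on the smaller side are matched.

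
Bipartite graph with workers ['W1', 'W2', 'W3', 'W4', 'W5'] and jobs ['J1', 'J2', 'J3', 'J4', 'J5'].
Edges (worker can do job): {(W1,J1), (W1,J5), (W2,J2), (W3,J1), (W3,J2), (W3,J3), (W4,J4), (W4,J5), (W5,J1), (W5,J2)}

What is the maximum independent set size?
Maximum independent set = 5

By König's theorem:
- Min vertex cover = Max matching = 5
- Max independent set = Total vertices - Min vertex cover
- Max independent set = 10 - 5 = 5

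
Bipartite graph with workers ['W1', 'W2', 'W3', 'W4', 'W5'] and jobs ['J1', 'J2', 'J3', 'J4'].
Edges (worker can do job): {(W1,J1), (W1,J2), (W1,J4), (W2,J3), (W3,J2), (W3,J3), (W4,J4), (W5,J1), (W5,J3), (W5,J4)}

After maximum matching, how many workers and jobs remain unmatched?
Unmatched: 1 workers, 0 jobs

Maximum matching size: 4
Workers: 5 total, 4 matched, 1 unmatched
Jobs: 4 total, 4 matched, 0 unmatched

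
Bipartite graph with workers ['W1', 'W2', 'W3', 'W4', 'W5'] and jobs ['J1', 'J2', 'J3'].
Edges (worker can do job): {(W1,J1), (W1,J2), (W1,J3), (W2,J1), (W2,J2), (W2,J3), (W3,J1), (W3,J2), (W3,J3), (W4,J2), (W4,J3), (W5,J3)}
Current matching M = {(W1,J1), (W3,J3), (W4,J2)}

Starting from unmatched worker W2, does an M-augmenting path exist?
No augmenting path from W2

Alternating search from W2 reaches jobs: {J1, J2, J3}.
Every reachable job is already matched in M, and following those matched edges back to workers exposes no further unvisited jobs.
No M-augmenting path from W2 exists.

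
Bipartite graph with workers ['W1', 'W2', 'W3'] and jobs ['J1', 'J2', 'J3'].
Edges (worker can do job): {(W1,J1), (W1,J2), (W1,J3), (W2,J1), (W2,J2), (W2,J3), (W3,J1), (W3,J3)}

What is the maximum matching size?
Maximum matching size = 3

Maximum matching: {(W1,J3), (W2,J2), (W3,J1)}
Size: 3

This assigns 3 workers to 3 distinct jobs.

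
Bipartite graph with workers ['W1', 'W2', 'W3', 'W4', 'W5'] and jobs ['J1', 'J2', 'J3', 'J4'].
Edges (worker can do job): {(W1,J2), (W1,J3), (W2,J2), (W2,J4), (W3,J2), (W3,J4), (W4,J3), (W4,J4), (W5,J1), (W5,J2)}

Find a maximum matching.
Matching: {(W1,J2), (W3,J4), (W4,J3), (W5,J1)}

Maximum matching (size 4):
  W1 → J2
  W3 → J4
  W4 → J3
  W5 → J1

Each worker is assigned to at most one job, and each job to at most one worker.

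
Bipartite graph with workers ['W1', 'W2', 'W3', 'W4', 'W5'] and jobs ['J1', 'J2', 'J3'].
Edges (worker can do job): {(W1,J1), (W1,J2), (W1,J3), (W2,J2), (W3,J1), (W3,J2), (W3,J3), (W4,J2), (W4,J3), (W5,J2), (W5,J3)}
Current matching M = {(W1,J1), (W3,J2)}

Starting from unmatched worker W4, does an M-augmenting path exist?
Yes: W4 → J3

An M-augmenting path alternates non-matching / matching edges, starting and ending at unmatched vertices.
Path: W4 → J3
(J3 is unmatched in M, so the path is augmenting.)
Flipping edges along this path would increase |M| from 2 to 3.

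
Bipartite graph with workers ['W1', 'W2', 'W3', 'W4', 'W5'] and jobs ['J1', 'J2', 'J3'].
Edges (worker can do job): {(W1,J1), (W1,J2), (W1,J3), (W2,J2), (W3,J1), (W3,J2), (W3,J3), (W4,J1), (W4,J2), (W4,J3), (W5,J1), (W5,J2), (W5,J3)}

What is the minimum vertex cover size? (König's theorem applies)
Minimum vertex cover size = 3

By König's theorem: in bipartite graphs,
min vertex cover = max matching = 3

Maximum matching has size 3, so minimum vertex cover also has size 3.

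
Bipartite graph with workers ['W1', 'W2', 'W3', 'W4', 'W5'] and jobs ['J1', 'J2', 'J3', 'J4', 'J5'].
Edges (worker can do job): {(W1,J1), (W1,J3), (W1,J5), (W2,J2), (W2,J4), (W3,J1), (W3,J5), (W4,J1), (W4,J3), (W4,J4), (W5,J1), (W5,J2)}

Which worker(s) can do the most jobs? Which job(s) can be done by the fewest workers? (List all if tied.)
Most versatile: W1, W4 (3 jobs); Least covered: J2, J3, J4, J5 (2 workers)

Worker degrees (jobs they can do): W1:3, W2:2, W3:2, W4:3, W5:2
Job degrees (workers who can do it): J1:4, J2:2, J3:2, J4:2, J5:2

Maximum worker degree is 3, achieved by: W1, W4
Minimum job degree is 2, achieved by: J2, J3, J4, J5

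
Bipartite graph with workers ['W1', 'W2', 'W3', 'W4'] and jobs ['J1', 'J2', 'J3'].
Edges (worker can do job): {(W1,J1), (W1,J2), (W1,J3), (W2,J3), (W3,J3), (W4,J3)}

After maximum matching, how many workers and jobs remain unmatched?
Unmatched: 2 workers, 1 jobs

Maximum matching size: 2
Workers: 4 total, 2 matched, 2 unmatched
Jobs: 3 total, 2 matched, 1 unmatched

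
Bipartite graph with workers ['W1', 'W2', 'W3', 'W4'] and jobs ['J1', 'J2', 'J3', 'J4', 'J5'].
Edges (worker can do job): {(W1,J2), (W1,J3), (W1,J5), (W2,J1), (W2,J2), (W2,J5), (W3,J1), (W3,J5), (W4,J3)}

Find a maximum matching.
Matching: {(W1,J2), (W2,J5), (W3,J1), (W4,J3)}

Maximum matching (size 4):
  W1 → J2
  W2 → J5
  W3 → J1
  W4 → J3

Each worker is assigned to at most one job, and each job to at most one worker.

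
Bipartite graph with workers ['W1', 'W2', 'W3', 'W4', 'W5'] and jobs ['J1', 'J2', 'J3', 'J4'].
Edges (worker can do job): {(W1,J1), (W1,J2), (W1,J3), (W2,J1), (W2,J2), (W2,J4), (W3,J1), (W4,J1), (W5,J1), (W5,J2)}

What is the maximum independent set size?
Maximum independent set = 5

By König's theorem:
- Min vertex cover = Max matching = 4
- Max independent set = Total vertices - Min vertex cover
- Max independent set = 9 - 4 = 5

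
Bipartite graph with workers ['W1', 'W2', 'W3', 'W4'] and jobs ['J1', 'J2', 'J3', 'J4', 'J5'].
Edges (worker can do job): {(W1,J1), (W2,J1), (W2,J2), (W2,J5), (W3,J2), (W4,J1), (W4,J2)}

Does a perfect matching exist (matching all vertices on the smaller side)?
No, maximum matching has size 3 < 4

Maximum matching has size 3, need 4 for perfect matching.
Unmatched workers: ['W3']
Unmatched jobs: ['J3', 'J4']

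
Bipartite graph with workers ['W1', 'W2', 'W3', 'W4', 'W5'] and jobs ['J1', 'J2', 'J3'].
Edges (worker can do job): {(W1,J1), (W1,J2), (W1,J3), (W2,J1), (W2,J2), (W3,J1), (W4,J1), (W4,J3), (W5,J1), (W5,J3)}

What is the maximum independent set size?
Maximum independent set = 5

By König's theorem:
- Min vertex cover = Max matching = 3
- Max independent set = Total vertices - Min vertex cover
- Max independent set = 8 - 3 = 5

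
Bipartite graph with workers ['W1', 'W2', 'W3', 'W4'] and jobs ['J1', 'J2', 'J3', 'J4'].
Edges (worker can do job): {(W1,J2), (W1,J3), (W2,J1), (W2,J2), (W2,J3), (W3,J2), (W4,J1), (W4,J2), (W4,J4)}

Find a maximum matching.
Matching: {(W1,J3), (W2,J1), (W3,J2), (W4,J4)}

Maximum matching (size 4):
  W1 → J3
  W2 → J1
  W3 → J2
  W4 → J4

Each worker is assigned to at most one job, and each job to at most one worker.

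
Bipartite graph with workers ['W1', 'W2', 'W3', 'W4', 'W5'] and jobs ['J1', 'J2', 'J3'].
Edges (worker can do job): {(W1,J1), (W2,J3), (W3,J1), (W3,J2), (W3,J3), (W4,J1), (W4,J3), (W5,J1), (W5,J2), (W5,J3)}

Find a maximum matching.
Matching: {(W3,J2), (W4,J1), (W5,J3)}

Maximum matching (size 3):
  W3 → J2
  W4 → J1
  W5 → J3

Each worker is assigned to at most one job, and each job to at most one worker.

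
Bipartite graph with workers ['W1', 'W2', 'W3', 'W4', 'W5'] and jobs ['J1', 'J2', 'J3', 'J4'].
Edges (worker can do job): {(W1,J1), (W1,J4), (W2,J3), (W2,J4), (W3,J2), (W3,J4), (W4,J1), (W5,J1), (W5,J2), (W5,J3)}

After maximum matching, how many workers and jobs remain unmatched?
Unmatched: 1 workers, 0 jobs

Maximum matching size: 4
Workers: 5 total, 4 matched, 1 unmatched
Jobs: 4 total, 4 matched, 0 unmatched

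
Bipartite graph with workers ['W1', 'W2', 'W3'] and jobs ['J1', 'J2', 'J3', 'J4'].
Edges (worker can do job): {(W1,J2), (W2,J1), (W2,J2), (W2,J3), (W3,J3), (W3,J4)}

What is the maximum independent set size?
Maximum independent set = 4

By König's theorem:
- Min vertex cover = Max matching = 3
- Max independent set = Total vertices - Min vertex cover
- Max independent set = 7 - 3 = 4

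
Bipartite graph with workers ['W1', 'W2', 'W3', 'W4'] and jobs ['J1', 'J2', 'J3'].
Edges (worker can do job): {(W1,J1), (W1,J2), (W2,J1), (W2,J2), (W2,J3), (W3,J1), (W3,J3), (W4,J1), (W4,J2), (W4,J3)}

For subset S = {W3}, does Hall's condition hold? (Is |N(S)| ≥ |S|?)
Yes: |N(S)| = 2, |S| = 1

Subset S = {W3}
Neighbors N(S) = {J1, J3}

|N(S)| = 2, |S| = 1
Hall's condition: |N(S)| ≥ |S| is satisfied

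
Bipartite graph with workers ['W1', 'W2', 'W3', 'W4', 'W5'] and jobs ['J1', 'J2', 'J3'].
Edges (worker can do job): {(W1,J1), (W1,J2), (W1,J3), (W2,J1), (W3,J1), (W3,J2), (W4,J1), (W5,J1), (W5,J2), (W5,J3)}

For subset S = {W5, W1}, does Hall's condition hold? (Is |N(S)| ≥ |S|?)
Yes: |N(S)| = 3, |S| = 2

Subset S = {W5, W1}
Neighbors N(S) = {J1, J2, J3}

|N(S)| = 3, |S| = 2
Hall's condition: |N(S)| ≥ |S| is satisfied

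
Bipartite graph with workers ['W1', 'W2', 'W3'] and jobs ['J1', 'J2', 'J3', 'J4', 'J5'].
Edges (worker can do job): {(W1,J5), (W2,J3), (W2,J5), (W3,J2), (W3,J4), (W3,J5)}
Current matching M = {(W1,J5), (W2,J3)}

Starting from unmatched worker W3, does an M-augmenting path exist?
Yes: W3 → J2

An M-augmenting path alternates non-matching / matching edges, starting and ending at unmatched vertices.
Path: W3 → J2
(J2 is unmatched in M, so the path is augmenting.)
Flipping edges along this path would increase |M| from 2 to 3.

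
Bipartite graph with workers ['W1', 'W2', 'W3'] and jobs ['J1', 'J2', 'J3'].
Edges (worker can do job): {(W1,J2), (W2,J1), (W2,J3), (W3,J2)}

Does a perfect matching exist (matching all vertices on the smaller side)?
No, maximum matching has size 2 < 3

Maximum matching has size 2, need 3 for perfect matching.
Unmatched workers: ['W1']
Unmatched jobs: ['J1']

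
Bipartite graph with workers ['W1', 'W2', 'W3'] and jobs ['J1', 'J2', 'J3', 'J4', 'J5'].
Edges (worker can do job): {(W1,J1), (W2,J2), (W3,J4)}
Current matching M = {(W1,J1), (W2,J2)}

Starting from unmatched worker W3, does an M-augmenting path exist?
Yes: W3 → J4

An M-augmenting path alternates non-matching / matching edges, starting and ending at unmatched vertices.
Path: W3 → J4
(J4 is unmatched in M, so the path is augmenting.)
Flipping edges along this path would increase |M| from 2 to 3.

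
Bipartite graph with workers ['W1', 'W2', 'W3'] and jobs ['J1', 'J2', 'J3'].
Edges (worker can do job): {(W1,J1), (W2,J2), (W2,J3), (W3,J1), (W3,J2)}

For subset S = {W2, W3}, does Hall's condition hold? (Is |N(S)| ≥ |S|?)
Yes: |N(S)| = 3, |S| = 2

Subset S = {W2, W3}
Neighbors N(S) = {J1, J2, J3}

|N(S)| = 3, |S| = 2
Hall's condition: |N(S)| ≥ |S| is satisfied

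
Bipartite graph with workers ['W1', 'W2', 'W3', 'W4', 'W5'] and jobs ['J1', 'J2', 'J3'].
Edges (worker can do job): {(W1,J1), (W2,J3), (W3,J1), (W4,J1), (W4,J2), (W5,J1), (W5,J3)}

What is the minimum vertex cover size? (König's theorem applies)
Minimum vertex cover size = 3

By König's theorem: in bipartite graphs,
min vertex cover = max matching = 3

Maximum matching has size 3, so minimum vertex cover also has size 3.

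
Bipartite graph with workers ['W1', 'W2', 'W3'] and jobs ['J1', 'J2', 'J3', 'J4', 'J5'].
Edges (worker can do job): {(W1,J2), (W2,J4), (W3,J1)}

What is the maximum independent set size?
Maximum independent set = 5

By König's theorem:
- Min vertex cover = Max matching = 3
- Max independent set = Total vertices - Min vertex cover
- Max independent set = 8 - 3 = 5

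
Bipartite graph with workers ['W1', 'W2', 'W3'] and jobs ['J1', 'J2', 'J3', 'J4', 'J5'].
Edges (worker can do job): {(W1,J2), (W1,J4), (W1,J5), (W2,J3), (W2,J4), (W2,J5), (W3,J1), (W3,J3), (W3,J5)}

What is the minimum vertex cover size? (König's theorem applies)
Minimum vertex cover size = 3

By König's theorem: in bipartite graphs,
min vertex cover = max matching = 3

Maximum matching has size 3, so minimum vertex cover also has size 3.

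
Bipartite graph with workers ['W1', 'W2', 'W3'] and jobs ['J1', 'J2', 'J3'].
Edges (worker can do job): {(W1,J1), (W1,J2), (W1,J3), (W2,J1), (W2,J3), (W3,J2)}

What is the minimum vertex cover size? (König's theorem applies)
Minimum vertex cover size = 3

By König's theorem: in bipartite graphs,
min vertex cover = max matching = 3

Maximum matching has size 3, so minimum vertex cover also has size 3.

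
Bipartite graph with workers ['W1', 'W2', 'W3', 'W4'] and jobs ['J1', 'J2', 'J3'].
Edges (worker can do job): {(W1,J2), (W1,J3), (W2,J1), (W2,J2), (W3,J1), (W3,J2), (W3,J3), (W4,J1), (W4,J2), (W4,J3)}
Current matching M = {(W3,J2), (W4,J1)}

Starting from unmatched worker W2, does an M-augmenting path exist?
Yes: W2 → J1 → W4 → J2 → W3 → J3

An M-augmenting path alternates non-matching / matching edges, starting and ending at unmatched vertices.
Path: W2 → J1 → W4 → J2 → W3 → J3
(J3 is unmatched in M, so the path is augmenting.)
Flipping edges along this path would increase |M| from 2 to 3.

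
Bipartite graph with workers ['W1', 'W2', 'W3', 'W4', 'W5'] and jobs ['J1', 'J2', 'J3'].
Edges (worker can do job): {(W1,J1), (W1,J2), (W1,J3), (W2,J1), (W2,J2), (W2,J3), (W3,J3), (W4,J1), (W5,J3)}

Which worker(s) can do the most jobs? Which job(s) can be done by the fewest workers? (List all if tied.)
Most versatile: W1, W2 (3 jobs); Least covered: J2 (2 workers)

Worker degrees (jobs they can do): W1:3, W2:3, W3:1, W4:1, W5:1
Job degrees (workers who can do it): J1:3, J2:2, J3:4

Maximum worker degree is 3, achieved by: W1, W2
Minimum job degree is 2, achieved by: J2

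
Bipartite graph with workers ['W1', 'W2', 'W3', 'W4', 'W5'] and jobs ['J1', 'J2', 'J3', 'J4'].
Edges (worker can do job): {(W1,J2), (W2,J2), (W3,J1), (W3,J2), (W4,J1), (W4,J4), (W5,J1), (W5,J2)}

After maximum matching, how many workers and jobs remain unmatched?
Unmatched: 2 workers, 1 jobs

Maximum matching size: 3
Workers: 5 total, 3 matched, 2 unmatched
Jobs: 4 total, 3 matched, 1 unmatched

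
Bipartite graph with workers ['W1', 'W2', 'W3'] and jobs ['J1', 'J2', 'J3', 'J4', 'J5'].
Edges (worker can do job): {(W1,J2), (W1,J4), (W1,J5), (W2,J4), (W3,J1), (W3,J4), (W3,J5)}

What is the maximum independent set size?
Maximum independent set = 5

By König's theorem:
- Min vertex cover = Max matching = 3
- Max independent set = Total vertices - Min vertex cover
- Max independent set = 8 - 3 = 5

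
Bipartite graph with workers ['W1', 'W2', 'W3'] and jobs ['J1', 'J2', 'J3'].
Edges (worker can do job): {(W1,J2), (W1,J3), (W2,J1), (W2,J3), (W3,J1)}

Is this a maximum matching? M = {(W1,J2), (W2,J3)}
No, size 2 is not maximum

Proposed matching has size 2.
Maximum matching size for this graph: 3.

This is NOT maximum - can be improved to size 3.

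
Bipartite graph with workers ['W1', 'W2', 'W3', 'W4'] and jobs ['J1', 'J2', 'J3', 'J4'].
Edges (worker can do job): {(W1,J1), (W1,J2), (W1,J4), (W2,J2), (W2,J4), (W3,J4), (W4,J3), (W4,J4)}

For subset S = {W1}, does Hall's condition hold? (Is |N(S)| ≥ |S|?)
Yes: |N(S)| = 3, |S| = 1

Subset S = {W1}
Neighbors N(S) = {J1, J2, J4}

|N(S)| = 3, |S| = 1
Hall's condition: |N(S)| ≥ |S| is satisfied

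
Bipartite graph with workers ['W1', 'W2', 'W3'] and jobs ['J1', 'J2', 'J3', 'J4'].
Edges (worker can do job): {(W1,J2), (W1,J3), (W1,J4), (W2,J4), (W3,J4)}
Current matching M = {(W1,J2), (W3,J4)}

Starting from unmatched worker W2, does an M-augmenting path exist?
No augmenting path from W2

Alternating search from W2 reaches jobs: {J4}.
Every reachable job is already matched in M, and following those matched edges back to workers exposes no further unvisited jobs.
No M-augmenting path from W2 exists.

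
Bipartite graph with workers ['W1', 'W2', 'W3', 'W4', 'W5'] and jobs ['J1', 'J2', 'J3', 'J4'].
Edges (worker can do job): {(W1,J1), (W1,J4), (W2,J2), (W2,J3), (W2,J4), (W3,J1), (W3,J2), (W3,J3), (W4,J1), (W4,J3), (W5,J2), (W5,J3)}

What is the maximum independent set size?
Maximum independent set = 5

By König's theorem:
- Min vertex cover = Max matching = 4
- Max independent set = Total vertices - Min vertex cover
- Max independent set = 9 - 4 = 5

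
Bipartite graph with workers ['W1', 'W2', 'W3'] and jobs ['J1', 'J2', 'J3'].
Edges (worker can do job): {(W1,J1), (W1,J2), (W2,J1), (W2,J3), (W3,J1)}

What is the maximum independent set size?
Maximum independent set = 3

By König's theorem:
- Min vertex cover = Max matching = 3
- Max independent set = Total vertices - Min vertex cover
- Max independent set = 6 - 3 = 3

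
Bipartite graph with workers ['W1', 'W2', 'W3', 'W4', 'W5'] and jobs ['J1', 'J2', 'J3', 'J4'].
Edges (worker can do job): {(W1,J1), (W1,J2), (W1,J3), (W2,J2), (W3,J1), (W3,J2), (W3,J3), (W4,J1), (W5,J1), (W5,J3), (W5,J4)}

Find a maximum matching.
Matching: {(W1,J2), (W3,J3), (W4,J1), (W5,J4)}

Maximum matching (size 4):
  W1 → J2
  W3 → J3
  W4 → J1
  W5 → J4

Each worker is assigned to at most one job, and each job to at most one worker.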